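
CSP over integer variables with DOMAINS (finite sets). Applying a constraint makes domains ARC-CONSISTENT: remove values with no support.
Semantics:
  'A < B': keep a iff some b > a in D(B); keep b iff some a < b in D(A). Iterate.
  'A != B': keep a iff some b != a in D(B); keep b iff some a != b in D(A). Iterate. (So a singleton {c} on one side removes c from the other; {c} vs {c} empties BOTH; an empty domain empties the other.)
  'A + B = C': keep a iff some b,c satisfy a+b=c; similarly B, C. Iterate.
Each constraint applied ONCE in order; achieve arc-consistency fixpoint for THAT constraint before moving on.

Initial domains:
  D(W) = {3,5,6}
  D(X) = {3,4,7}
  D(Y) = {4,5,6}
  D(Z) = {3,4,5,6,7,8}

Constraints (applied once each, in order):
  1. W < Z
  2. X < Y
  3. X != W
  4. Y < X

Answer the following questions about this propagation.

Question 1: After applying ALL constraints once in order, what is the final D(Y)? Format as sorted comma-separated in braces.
Answer: {}

Derivation:
Constraint 1 (W < Z) on D(W)={3,5,6} D(Z)={3,4,5,6,7,8}: Z {3,4,5,6,7,8}->{4,5,6,7,8}
Constraint 2 (X < Y) on D(X)={3,4,7} D(Y)={4,5,6}: X {3,4,7}->{3,4}
Constraint 3 (X != W) on D(X)={3,4} D(W)={3,5,6}: no change
Constraint 4 (Y < X) on D(Y)={4,5,6} D(X)={3,4}: Y {4,5,6}->{}; X {3,4}->{}
So after all 4 constraints: D(Y) = {}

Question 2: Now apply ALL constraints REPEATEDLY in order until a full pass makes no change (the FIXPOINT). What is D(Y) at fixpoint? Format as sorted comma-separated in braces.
Answer: {}

Derivation:
pass 0 (initial): D(Y)={4,5,6}
pass 1: X {3,4,7}->{}; Y {4,5,6}->{}; Z {3,4,5,6,7,8}->{4,5,6,7,8}
pass 2: W {3,5,6}->{}
pass 3: Z {4,5,6,7,8}->{}
pass 4: no change
Fixpoint after 4 passes: D(Y) = {}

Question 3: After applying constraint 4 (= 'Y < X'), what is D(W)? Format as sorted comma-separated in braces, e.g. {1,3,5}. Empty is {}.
Answer: {3,5,6}

Derivation:
Constraint 1 (W < Z) on D(W)={3,5,6} D(Z)={3,4,5,6,7,8}: Z {3,4,5,6,7,8}->{4,5,6,7,8}
Constraint 2 (X < Y) on D(X)={3,4,7} D(Y)={4,5,6}: X {3,4,7}->{3,4}
Constraint 3 (X != W) on D(X)={3,4} D(W)={3,5,6}: no change
Constraint 4 (Y < X) on D(Y)={4,5,6} D(X)={3,4}: Y {4,5,6}->{}; X {3,4}->{}
So after constraint 4: D(W) = {3,5,6}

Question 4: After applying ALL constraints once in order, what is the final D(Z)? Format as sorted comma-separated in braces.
Answer: {4,5,6,7,8}

Derivation:
Constraint 1 (W < Z) on D(W)={3,5,6} D(Z)={3,4,5,6,7,8}: Z {3,4,5,6,7,8}->{4,5,6,7,8}
Constraint 2 (X < Y) on D(X)={3,4,7} D(Y)={4,5,6}: X {3,4,7}->{3,4}
Constraint 3 (X != W) on D(X)={3,4} D(W)={3,5,6}: no change
Constraint 4 (Y < X) on D(Y)={4,5,6} D(X)={3,4}: Y {4,5,6}->{}; X {3,4}->{}
So after all 4 constraints: D(Z) = {4,5,6,7,8}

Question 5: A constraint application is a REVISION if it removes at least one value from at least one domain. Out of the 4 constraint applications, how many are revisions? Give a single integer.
Constraint 1 (W < Z) on D(W)={3,5,6} D(Z)={3,4,5,6,7,8}: Z {3,4,5,6,7,8}->{4,5,6,7,8} => REVISION
Constraint 2 (X < Y) on D(X)={3,4,7} D(Y)={4,5,6}: X {3,4,7}->{3,4} => REVISION
Constraint 3 (X != W) on D(X)={3,4} D(W)={3,5,6}: no change => not a revision
Constraint 4 (Y < X) on D(Y)={4,5,6} D(X)={3,4}: Y {4,5,6}->{}; X {3,4}->{} => REVISION
Total revisions = 3

Answer: 3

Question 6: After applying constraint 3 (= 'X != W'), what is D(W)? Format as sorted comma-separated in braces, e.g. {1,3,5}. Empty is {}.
Answer: {3,5,6}

Derivation:
Constraint 1 (W < Z) on D(W)={3,5,6} D(Z)={3,4,5,6,7,8}: Z {3,4,5,6,7,8}->{4,5,6,7,8}
Constraint 2 (X < Y) on D(X)={3,4,7} D(Y)={4,5,6}: X {3,4,7}->{3,4}
Constraint 3 (X != W) on D(X)={3,4} D(W)={3,5,6}: no change
So after constraint 3: D(W) = {3,5,6}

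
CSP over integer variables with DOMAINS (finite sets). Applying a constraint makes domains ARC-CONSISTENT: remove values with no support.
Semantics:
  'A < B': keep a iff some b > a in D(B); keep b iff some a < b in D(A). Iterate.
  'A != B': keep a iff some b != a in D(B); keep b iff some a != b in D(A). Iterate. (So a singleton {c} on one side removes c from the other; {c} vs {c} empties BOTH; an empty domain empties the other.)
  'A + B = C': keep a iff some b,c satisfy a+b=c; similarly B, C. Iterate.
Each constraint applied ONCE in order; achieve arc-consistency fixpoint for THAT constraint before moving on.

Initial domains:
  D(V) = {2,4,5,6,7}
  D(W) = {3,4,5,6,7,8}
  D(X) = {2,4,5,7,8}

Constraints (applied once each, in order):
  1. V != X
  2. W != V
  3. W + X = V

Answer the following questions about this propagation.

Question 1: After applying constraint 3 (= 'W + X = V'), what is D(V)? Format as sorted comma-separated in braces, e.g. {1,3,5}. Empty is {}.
Constraint 1 (V != X) on D(V)={2,4,5,6,7} D(X)={2,4,5,7,8}: no change
Constraint 2 (W != V) on D(W)={3,4,5,6,7,8} D(V)={2,4,5,6,7}: no change
Constraint 3 (W + X = V) on D(W)={3,4,5,6,7,8} D(X)={2,4,5,7,8} D(V)={2,4,5,6,7}: W {3,4,5,6,7,8}->{3,4,5}; X {2,4,5,7,8}->{2,4}; V {2,4,5,6,7}->{5,6,7}
So after constraint 3: D(V) = {5,6,7}

Answer: {5,6,7}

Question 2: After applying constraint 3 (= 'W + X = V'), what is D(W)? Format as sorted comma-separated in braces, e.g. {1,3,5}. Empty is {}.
Constraint 1 (V != X) on D(V)={2,4,5,6,7} D(X)={2,4,5,7,8}: no change
Constraint 2 (W != V) on D(W)={3,4,5,6,7,8} D(V)={2,4,5,6,7}: no change
Constraint 3 (W + X = V) on D(W)={3,4,5,6,7,8} D(X)={2,4,5,7,8} D(V)={2,4,5,6,7}: W {3,4,5,6,7,8}->{3,4,5}; X {2,4,5,7,8}->{2,4}; V {2,4,5,6,7}->{5,6,7}
So after constraint 3: D(W) = {3,4,5}

Answer: {3,4,5}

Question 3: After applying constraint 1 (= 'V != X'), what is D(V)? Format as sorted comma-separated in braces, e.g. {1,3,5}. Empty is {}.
Constraint 1 (V != X) on D(V)={2,4,5,6,7} D(X)={2,4,5,7,8}: no change
So after constraint 1: D(V) = {2,4,5,6,7}

Answer: {2,4,5,6,7}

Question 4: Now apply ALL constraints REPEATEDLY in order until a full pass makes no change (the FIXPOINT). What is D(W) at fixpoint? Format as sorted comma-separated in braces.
pass 0 (initial): D(W)={3,4,5,6,7,8}
pass 1: V {2,4,5,6,7}->{5,6,7}; W {3,4,5,6,7,8}->{3,4,5}; X {2,4,5,7,8}->{2,4}
pass 2: no change
Fixpoint after 2 passes: D(W) = {3,4,5}

Answer: {3,4,5}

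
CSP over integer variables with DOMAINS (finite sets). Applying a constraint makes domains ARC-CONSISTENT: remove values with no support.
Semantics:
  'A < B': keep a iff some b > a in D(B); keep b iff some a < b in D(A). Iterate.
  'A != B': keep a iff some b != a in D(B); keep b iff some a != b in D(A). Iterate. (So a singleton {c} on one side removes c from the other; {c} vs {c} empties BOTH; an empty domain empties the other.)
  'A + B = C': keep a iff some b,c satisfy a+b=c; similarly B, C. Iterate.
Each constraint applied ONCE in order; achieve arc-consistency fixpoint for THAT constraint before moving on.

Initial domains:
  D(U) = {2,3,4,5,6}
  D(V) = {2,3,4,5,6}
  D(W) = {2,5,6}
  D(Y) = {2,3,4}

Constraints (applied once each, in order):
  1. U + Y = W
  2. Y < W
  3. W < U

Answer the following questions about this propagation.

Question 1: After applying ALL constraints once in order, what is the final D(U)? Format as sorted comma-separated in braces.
Answer: {}

Derivation:
Constraint 1 (U + Y = W) on D(U)={2,3,4,5,6} D(Y)={2,3,4} D(W)={2,5,6}: U {2,3,4,5,6}->{2,3,4}; W {2,5,6}->{5,6}
Constraint 2 (Y < W) on D(Y)={2,3,4} D(W)={5,6}: no change
Constraint 3 (W < U) on D(W)={5,6} D(U)={2,3,4}: W {5,6}->{}; U {2,3,4}->{}
So after all 3 constraints: D(U) = {}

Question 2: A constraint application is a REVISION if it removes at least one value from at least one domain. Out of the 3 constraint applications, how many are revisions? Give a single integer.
Answer: 2

Derivation:
Constraint 1 (U + Y = W) on D(U)={2,3,4,5,6} D(Y)={2,3,4} D(W)={2,5,6}: U {2,3,4,5,6}->{2,3,4}; W {2,5,6}->{5,6} => REVISION
Constraint 2 (Y < W) on D(Y)={2,3,4} D(W)={5,6}: no change => not a revision
Constraint 3 (W < U) on D(W)={5,6} D(U)={2,3,4}: W {5,6}->{}; U {2,3,4}->{} => REVISION
Total revisions = 2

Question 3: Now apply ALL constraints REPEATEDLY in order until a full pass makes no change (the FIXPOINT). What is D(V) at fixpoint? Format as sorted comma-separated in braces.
Answer: {2,3,4,5,6}

Derivation:
pass 0 (initial): D(V)={2,3,4,5,6}
pass 1: U {2,3,4,5,6}->{}; W {2,5,6}->{}
pass 2: Y {2,3,4}->{}
pass 3: no change
Fixpoint after 3 passes: D(V) = {2,3,4,5,6}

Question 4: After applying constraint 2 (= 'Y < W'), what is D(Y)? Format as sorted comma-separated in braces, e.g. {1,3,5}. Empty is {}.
Answer: {2,3,4}

Derivation:
Constraint 1 (U + Y = W) on D(U)={2,3,4,5,6} D(Y)={2,3,4} D(W)={2,5,6}: U {2,3,4,5,6}->{2,3,4}; W {2,5,6}->{5,6}
Constraint 2 (Y < W) on D(Y)={2,3,4} D(W)={5,6}: no change
So after constraint 2: D(Y) = {2,3,4}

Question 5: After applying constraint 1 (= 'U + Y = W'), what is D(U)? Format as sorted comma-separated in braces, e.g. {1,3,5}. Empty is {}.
Constraint 1 (U + Y = W) on D(U)={2,3,4,5,6} D(Y)={2,3,4} D(W)={2,5,6}: U {2,3,4,5,6}->{2,3,4}; W {2,5,6}->{5,6}
So after constraint 1: D(U) = {2,3,4}

Answer: {2,3,4}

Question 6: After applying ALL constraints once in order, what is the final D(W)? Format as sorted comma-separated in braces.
Answer: {}

Derivation:
Constraint 1 (U + Y = W) on D(U)={2,3,4,5,6} D(Y)={2,3,4} D(W)={2,5,6}: U {2,3,4,5,6}->{2,3,4}; W {2,5,6}->{5,6}
Constraint 2 (Y < W) on D(Y)={2,3,4} D(W)={5,6}: no change
Constraint 3 (W < U) on D(W)={5,6} D(U)={2,3,4}: W {5,6}->{}; U {2,3,4}->{}
So after all 3 constraints: D(W) = {}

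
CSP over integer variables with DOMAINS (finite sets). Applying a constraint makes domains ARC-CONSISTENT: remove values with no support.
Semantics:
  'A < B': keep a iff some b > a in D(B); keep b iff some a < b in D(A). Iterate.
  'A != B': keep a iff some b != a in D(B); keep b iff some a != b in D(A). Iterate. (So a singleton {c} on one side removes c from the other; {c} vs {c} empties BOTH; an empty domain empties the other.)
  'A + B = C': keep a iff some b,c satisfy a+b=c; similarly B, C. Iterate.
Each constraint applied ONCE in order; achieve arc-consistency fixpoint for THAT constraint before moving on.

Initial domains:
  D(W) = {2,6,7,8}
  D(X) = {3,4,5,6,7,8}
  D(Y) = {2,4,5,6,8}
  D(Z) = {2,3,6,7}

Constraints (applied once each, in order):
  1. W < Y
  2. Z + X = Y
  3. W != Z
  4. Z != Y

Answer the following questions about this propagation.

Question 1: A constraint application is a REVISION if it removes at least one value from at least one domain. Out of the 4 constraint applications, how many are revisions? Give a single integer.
Answer: 2

Derivation:
Constraint 1 (W < Y) on D(W)={2,6,7,8} D(Y)={2,4,5,6,8}: W {2,6,7,8}->{2,6,7}; Y {2,4,5,6,8}->{4,5,6,8} => REVISION
Constraint 2 (Z + X = Y) on D(Z)={2,3,6,7} D(X)={3,4,5,6,7,8} D(Y)={4,5,6,8}: Z {2,3,6,7}->{2,3}; X {3,4,5,6,7,8}->{3,4,5,6}; Y {4,5,6,8}->{5,6,8} => REVISION
Constraint 3 (W != Z) on D(W)={2,6,7} D(Z)={2,3}: no change => not a revision
Constraint 4 (Z != Y) on D(Z)={2,3} D(Y)={5,6,8}: no change => not a revision
Total revisions = 2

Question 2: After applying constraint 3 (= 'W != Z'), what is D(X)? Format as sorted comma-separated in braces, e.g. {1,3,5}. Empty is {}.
Constraint 1 (W < Y) on D(W)={2,6,7,8} D(Y)={2,4,5,6,8}: W {2,6,7,8}->{2,6,7}; Y {2,4,5,6,8}->{4,5,6,8}
Constraint 2 (Z + X = Y) on D(Z)={2,3,6,7} D(X)={3,4,5,6,7,8} D(Y)={4,5,6,8}: Z {2,3,6,7}->{2,3}; X {3,4,5,6,7,8}->{3,4,5,6}; Y {4,5,6,8}->{5,6,8}
Constraint 3 (W != Z) on D(W)={2,6,7} D(Z)={2,3}: no change
So after constraint 3: D(X) = {3,4,5,6}

Answer: {3,4,5,6}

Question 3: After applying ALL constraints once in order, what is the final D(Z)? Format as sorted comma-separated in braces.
Answer: {2,3}

Derivation:
Constraint 1 (W < Y) on D(W)={2,6,7,8} D(Y)={2,4,5,6,8}: W {2,6,7,8}->{2,6,7}; Y {2,4,5,6,8}->{4,5,6,8}
Constraint 2 (Z + X = Y) on D(Z)={2,3,6,7} D(X)={3,4,5,6,7,8} D(Y)={4,5,6,8}: Z {2,3,6,7}->{2,3}; X {3,4,5,6,7,8}->{3,4,5,6}; Y {4,5,6,8}->{5,6,8}
Constraint 3 (W != Z) on D(W)={2,6,7} D(Z)={2,3}: no change
Constraint 4 (Z != Y) on D(Z)={2,3} D(Y)={5,6,8}: no change
So after all 4 constraints: D(Z) = {2,3}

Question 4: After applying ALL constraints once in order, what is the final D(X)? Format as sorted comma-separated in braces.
Answer: {3,4,5,6}

Derivation:
Constraint 1 (W < Y) on D(W)={2,6,7,8} D(Y)={2,4,5,6,8}: W {2,6,7,8}->{2,6,7}; Y {2,4,5,6,8}->{4,5,6,8}
Constraint 2 (Z + X = Y) on D(Z)={2,3,6,7} D(X)={3,4,5,6,7,8} D(Y)={4,5,6,8}: Z {2,3,6,7}->{2,3}; X {3,4,5,6,7,8}->{3,4,5,6}; Y {4,5,6,8}->{5,6,8}
Constraint 3 (W != Z) on D(W)={2,6,7} D(Z)={2,3}: no change
Constraint 4 (Z != Y) on D(Z)={2,3} D(Y)={5,6,8}: no change
So after all 4 constraints: D(X) = {3,4,5,6}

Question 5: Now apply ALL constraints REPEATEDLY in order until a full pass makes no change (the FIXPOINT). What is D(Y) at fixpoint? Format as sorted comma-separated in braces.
pass 0 (initial): D(Y)={2,4,5,6,8}
pass 1: W {2,6,7,8}->{2,6,7}; X {3,4,5,6,7,8}->{3,4,5,6}; Y {2,4,5,6,8}->{5,6,8}; Z {2,3,6,7}->{2,3}
pass 2: no change
Fixpoint after 2 passes: D(Y) = {5,6,8}

Answer: {5,6,8}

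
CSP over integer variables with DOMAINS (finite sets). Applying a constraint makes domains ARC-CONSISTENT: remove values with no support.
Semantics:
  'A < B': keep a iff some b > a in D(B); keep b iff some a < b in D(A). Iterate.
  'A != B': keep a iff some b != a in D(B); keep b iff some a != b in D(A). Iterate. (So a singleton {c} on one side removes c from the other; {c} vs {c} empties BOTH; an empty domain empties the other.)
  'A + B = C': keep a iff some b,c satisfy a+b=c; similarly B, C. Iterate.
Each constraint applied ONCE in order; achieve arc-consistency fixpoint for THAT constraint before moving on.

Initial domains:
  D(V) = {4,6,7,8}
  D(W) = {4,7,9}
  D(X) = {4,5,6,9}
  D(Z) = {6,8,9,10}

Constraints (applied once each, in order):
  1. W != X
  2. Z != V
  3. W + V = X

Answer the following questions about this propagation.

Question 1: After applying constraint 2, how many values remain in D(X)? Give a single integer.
Answer: 4

Derivation:
Constraint 1 (W != X) on D(W)={4,7,9} D(X)={4,5,6,9}: no change
Constraint 2 (Z != V) on D(Z)={6,8,9,10} D(V)={4,6,7,8}: no change
So after constraint 2: D(X)={4,5,6,9}, size = 4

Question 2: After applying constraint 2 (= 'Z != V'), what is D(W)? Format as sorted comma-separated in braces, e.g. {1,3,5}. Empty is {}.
Constraint 1 (W != X) on D(W)={4,7,9} D(X)={4,5,6,9}: no change
Constraint 2 (Z != V) on D(Z)={6,8,9,10} D(V)={4,6,7,8}: no change
So after constraint 2: D(W) = {4,7,9}

Answer: {4,7,9}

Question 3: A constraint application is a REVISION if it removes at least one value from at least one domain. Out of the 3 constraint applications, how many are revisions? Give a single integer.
Constraint 1 (W != X) on D(W)={4,7,9} D(X)={4,5,6,9}: no change => not a revision
Constraint 2 (Z != V) on D(Z)={6,8,9,10} D(V)={4,6,7,8}: no change => not a revision
Constraint 3 (W + V = X) on D(W)={4,7,9} D(V)={4,6,7,8} D(X)={4,5,6,9}: W {4,7,9}->{}; V {4,6,7,8}->{}; X {4,5,6,9}->{} => REVISION
Total revisions = 1

Answer: 1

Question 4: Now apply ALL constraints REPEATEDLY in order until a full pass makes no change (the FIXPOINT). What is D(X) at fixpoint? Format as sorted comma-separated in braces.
Answer: {}

Derivation:
pass 0 (initial): D(X)={4,5,6,9}
pass 1: V {4,6,7,8}->{}; W {4,7,9}->{}; X {4,5,6,9}->{}
pass 2: Z {6,8,9,10}->{}
pass 3: no change
Fixpoint after 3 passes: D(X) = {}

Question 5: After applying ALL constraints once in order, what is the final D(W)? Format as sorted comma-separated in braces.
Constraint 1 (W != X) on D(W)={4,7,9} D(X)={4,5,6,9}: no change
Constraint 2 (Z != V) on D(Z)={6,8,9,10} D(V)={4,6,7,8}: no change
Constraint 3 (W + V = X) on D(W)={4,7,9} D(V)={4,6,7,8} D(X)={4,5,6,9}: W {4,7,9}->{}; V {4,6,7,8}->{}; X {4,5,6,9}->{}
So after all 3 constraints: D(W) = {}

Answer: {}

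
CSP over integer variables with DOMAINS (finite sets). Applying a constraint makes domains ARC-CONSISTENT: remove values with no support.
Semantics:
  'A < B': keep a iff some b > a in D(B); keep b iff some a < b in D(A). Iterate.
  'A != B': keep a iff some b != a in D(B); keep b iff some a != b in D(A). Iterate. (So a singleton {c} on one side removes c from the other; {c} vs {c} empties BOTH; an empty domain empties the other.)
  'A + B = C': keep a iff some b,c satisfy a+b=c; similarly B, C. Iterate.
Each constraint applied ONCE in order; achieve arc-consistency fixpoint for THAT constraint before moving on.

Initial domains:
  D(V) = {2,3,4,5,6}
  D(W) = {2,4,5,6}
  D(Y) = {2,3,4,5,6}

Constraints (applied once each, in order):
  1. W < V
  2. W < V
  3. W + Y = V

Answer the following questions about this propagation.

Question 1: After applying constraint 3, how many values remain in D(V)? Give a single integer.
Constraint 1 (W < V) on D(W)={2,4,5,6} D(V)={2,3,4,5,6}: W {2,4,5,6}->{2,4,5}; V {2,3,4,5,6}->{3,4,5,6}
Constraint 2 (W < V) on D(W)={2,4,5} D(V)={3,4,5,6}: no change
Constraint 3 (W + Y = V) on D(W)={2,4,5} D(Y)={2,3,4,5,6} D(V)={3,4,5,6}: W {2,4,5}->{2,4}; Y {2,3,4,5,6}->{2,3,4}; V {3,4,5,6}->{4,5,6}
So after constraint 3: D(V)={4,5,6}, size = 3

Answer: 3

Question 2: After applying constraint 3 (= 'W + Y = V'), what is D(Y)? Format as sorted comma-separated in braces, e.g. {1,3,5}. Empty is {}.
Constraint 1 (W < V) on D(W)={2,4,5,6} D(V)={2,3,4,5,6}: W {2,4,5,6}->{2,4,5}; V {2,3,4,5,6}->{3,4,5,6}
Constraint 2 (W < V) on D(W)={2,4,5} D(V)={3,4,5,6}: no change
Constraint 3 (W + Y = V) on D(W)={2,4,5} D(Y)={2,3,4,5,6} D(V)={3,4,5,6}: W {2,4,5}->{2,4}; Y {2,3,4,5,6}->{2,3,4}; V {3,4,5,6}->{4,5,6}
So after constraint 3: D(Y) = {2,3,4}

Answer: {2,3,4}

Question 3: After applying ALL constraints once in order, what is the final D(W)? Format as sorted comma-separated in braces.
Constraint 1 (W < V) on D(W)={2,4,5,6} D(V)={2,3,4,5,6}: W {2,4,5,6}->{2,4,5}; V {2,3,4,5,6}->{3,4,5,6}
Constraint 2 (W < V) on D(W)={2,4,5} D(V)={3,4,5,6}: no change
Constraint 3 (W + Y = V) on D(W)={2,4,5} D(Y)={2,3,4,5,6} D(V)={3,4,5,6}: W {2,4,5}->{2,4}; Y {2,3,4,5,6}->{2,3,4}; V {3,4,5,6}->{4,5,6}
So after all 3 constraints: D(W) = {2,4}

Answer: {2,4}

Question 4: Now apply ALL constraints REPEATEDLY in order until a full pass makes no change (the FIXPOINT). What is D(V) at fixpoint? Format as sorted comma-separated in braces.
pass 0 (initial): D(V)={2,3,4,5,6}
pass 1: V {2,3,4,5,6}->{4,5,6}; W {2,4,5,6}->{2,4}; Y {2,3,4,5,6}->{2,3,4}
pass 2: no change
Fixpoint after 2 passes: D(V) = {4,5,6}

Answer: {4,5,6}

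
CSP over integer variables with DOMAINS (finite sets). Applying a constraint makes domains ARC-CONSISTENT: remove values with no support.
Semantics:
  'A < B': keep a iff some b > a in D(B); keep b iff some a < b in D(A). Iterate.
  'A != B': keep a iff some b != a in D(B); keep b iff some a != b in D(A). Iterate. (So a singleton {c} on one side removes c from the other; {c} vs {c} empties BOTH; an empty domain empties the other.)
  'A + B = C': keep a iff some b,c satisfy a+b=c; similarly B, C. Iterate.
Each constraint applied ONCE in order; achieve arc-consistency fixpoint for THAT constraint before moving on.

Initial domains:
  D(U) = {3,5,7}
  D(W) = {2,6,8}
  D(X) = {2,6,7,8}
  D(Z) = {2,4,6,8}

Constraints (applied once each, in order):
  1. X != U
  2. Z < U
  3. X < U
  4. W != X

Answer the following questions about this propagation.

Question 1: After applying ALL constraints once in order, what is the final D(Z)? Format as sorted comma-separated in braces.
Constraint 1 (X != U) on D(X)={2,6,7,8} D(U)={3,5,7}: no change
Constraint 2 (Z < U) on D(Z)={2,4,6,8} D(U)={3,5,7}: Z {2,4,6,8}->{2,4,6}
Constraint 3 (X < U) on D(X)={2,6,7,8} D(U)={3,5,7}: X {2,6,7,8}->{2,6}
Constraint 4 (W != X) on D(W)={2,6,8} D(X)={2,6}: no change
So after all 4 constraints: D(Z) = {2,4,6}

Answer: {2,4,6}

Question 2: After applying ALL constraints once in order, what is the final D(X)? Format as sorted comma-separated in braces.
Answer: {2,6}

Derivation:
Constraint 1 (X != U) on D(X)={2,6,7,8} D(U)={3,5,7}: no change
Constraint 2 (Z < U) on D(Z)={2,4,6,8} D(U)={3,5,7}: Z {2,4,6,8}->{2,4,6}
Constraint 3 (X < U) on D(X)={2,6,7,8} D(U)={3,5,7}: X {2,6,7,8}->{2,6}
Constraint 4 (W != X) on D(W)={2,6,8} D(X)={2,6}: no change
So after all 4 constraints: D(X) = {2,6}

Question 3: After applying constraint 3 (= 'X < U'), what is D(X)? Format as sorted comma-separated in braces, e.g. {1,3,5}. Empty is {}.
Answer: {2,6}

Derivation:
Constraint 1 (X != U) on D(X)={2,6,7,8} D(U)={3,5,7}: no change
Constraint 2 (Z < U) on D(Z)={2,4,6,8} D(U)={3,5,7}: Z {2,4,6,8}->{2,4,6}
Constraint 3 (X < U) on D(X)={2,6,7,8} D(U)={3,5,7}: X {2,6,7,8}->{2,6}
So after constraint 3: D(X) = {2,6}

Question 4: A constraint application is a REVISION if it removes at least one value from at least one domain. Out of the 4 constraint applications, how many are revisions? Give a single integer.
Answer: 2

Derivation:
Constraint 1 (X != U) on D(X)={2,6,7,8} D(U)={3,5,7}: no change => not a revision
Constraint 2 (Z < U) on D(Z)={2,4,6,8} D(U)={3,5,7}: Z {2,4,6,8}->{2,4,6} => REVISION
Constraint 3 (X < U) on D(X)={2,6,7,8} D(U)={3,5,7}: X {2,6,7,8}->{2,6} => REVISION
Constraint 4 (W != X) on D(W)={2,6,8} D(X)={2,6}: no change => not a revision
Total revisions = 2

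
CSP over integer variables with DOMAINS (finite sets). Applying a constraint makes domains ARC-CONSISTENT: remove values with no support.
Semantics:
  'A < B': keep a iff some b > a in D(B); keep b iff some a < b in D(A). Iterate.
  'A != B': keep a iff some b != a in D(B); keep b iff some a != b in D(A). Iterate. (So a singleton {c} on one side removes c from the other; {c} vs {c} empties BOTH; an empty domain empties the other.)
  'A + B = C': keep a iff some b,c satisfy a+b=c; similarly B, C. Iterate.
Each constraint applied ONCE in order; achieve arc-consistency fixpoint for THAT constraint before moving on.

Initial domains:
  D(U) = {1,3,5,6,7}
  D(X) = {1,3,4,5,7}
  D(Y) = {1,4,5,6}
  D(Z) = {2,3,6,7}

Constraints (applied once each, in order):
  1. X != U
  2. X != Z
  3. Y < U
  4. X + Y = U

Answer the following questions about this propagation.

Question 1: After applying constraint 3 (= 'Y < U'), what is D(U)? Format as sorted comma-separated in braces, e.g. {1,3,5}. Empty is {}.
Constraint 1 (X != U) on D(X)={1,3,4,5,7} D(U)={1,3,5,6,7}: no change
Constraint 2 (X != Z) on D(X)={1,3,4,5,7} D(Z)={2,3,6,7}: no change
Constraint 3 (Y < U) on D(Y)={1,4,5,6} D(U)={1,3,5,6,7}: U {1,3,5,6,7}->{3,5,6,7}
So after constraint 3: D(U) = {3,5,6,7}

Answer: {3,5,6,7}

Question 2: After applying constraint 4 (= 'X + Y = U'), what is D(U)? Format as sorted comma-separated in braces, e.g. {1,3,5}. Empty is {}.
Answer: {5,6,7}

Derivation:
Constraint 1 (X != U) on D(X)={1,3,4,5,7} D(U)={1,3,5,6,7}: no change
Constraint 2 (X != Z) on D(X)={1,3,4,5,7} D(Z)={2,3,6,7}: no change
Constraint 3 (Y < U) on D(Y)={1,4,5,6} D(U)={1,3,5,6,7}: U {1,3,5,6,7}->{3,5,6,7}
Constraint 4 (X + Y = U) on D(X)={1,3,4,5,7} D(Y)={1,4,5,6} D(U)={3,5,6,7}: X {1,3,4,5,7}->{1,3,4,5}; U {3,5,6,7}->{5,6,7}
So after constraint 4: D(U) = {5,6,7}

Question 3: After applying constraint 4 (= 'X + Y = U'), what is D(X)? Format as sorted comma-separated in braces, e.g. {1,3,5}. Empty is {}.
Answer: {1,3,4,5}

Derivation:
Constraint 1 (X != U) on D(X)={1,3,4,5,7} D(U)={1,3,5,6,7}: no change
Constraint 2 (X != Z) on D(X)={1,3,4,5,7} D(Z)={2,3,6,7}: no change
Constraint 3 (Y < U) on D(Y)={1,4,5,6} D(U)={1,3,5,6,7}: U {1,3,5,6,7}->{3,5,6,7}
Constraint 4 (X + Y = U) on D(X)={1,3,4,5,7} D(Y)={1,4,5,6} D(U)={3,5,6,7}: X {1,3,4,5,7}->{1,3,4,5}; U {3,5,6,7}->{5,6,7}
So after constraint 4: D(X) = {1,3,4,5}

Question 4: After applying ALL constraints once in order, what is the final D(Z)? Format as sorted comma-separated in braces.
Constraint 1 (X != U) on D(X)={1,3,4,5,7} D(U)={1,3,5,6,7}: no change
Constraint 2 (X != Z) on D(X)={1,3,4,5,7} D(Z)={2,3,6,7}: no change
Constraint 3 (Y < U) on D(Y)={1,4,5,6} D(U)={1,3,5,6,7}: U {1,3,5,6,7}->{3,5,6,7}
Constraint 4 (X + Y = U) on D(X)={1,3,4,5,7} D(Y)={1,4,5,6} D(U)={3,5,6,7}: X {1,3,4,5,7}->{1,3,4,5}; U {3,5,6,7}->{5,6,7}
So after all 4 constraints: D(Z) = {2,3,6,7}

Answer: {2,3,6,7}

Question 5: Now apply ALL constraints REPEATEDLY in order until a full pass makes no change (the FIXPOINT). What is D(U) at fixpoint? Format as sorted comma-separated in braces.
Answer: {5,6,7}

Derivation:
pass 0 (initial): D(U)={1,3,5,6,7}
pass 1: U {1,3,5,6,7}->{5,6,7}; X {1,3,4,5,7}->{1,3,4,5}
pass 2: no change
Fixpoint after 2 passes: D(U) = {5,6,7}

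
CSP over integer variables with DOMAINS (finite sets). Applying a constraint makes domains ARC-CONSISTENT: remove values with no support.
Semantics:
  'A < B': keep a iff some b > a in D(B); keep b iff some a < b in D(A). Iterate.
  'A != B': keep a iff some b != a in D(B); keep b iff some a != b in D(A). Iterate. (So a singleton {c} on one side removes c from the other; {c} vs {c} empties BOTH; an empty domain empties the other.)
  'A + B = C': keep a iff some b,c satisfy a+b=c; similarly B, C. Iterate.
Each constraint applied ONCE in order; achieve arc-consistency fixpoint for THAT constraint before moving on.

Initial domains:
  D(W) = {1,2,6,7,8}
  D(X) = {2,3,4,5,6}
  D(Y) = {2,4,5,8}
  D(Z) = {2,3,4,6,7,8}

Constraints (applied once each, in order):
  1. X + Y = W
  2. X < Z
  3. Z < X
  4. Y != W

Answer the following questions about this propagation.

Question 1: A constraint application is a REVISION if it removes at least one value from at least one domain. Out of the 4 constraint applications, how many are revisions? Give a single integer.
Answer: 3

Derivation:
Constraint 1 (X + Y = W) on D(X)={2,3,4,5,6} D(Y)={2,4,5,8} D(W)={1,2,6,7,8}: Y {2,4,5,8}->{2,4,5}; W {1,2,6,7,8}->{6,7,8} => REVISION
Constraint 2 (X < Z) on D(X)={2,3,4,5,6} D(Z)={2,3,4,6,7,8}: Z {2,3,4,6,7,8}->{3,4,6,7,8} => REVISION
Constraint 3 (Z < X) on D(Z)={3,4,6,7,8} D(X)={2,3,4,5,6}: Z {3,4,6,7,8}->{3,4}; X {2,3,4,5,6}->{4,5,6} => REVISION
Constraint 4 (Y != W) on D(Y)={2,4,5} D(W)={6,7,8}: no change => not a revision
Total revisions = 3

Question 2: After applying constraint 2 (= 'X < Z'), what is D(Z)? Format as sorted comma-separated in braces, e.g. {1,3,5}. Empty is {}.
Constraint 1 (X + Y = W) on D(X)={2,3,4,5,6} D(Y)={2,4,5,8} D(W)={1,2,6,7,8}: Y {2,4,5,8}->{2,4,5}; W {1,2,6,7,8}->{6,7,8}
Constraint 2 (X < Z) on D(X)={2,3,4,5,6} D(Z)={2,3,4,6,7,8}: Z {2,3,4,6,7,8}->{3,4,6,7,8}
So after constraint 2: D(Z) = {3,4,6,7,8}

Answer: {3,4,6,7,8}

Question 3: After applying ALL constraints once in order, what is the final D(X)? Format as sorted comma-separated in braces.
Constraint 1 (X + Y = W) on D(X)={2,3,4,5,6} D(Y)={2,4,5,8} D(W)={1,2,6,7,8}: Y {2,4,5,8}->{2,4,5}; W {1,2,6,7,8}->{6,7,8}
Constraint 2 (X < Z) on D(X)={2,3,4,5,6} D(Z)={2,3,4,6,7,8}: Z {2,3,4,6,7,8}->{3,4,6,7,8}
Constraint 3 (Z < X) on D(Z)={3,4,6,7,8} D(X)={2,3,4,5,6}: Z {3,4,6,7,8}->{3,4}; X {2,3,4,5,6}->{4,5,6}
Constraint 4 (Y != W) on D(Y)={2,4,5} D(W)={6,7,8}: no change
So after all 4 constraints: D(X) = {4,5,6}

Answer: {4,5,6}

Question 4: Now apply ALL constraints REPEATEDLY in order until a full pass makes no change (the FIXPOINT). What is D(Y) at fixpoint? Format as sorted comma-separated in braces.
Answer: {}

Derivation:
pass 0 (initial): D(Y)={2,4,5,8}
pass 1: W {1,2,6,7,8}->{6,7,8}; X {2,3,4,5,6}->{4,5,6}; Y {2,4,5,8}->{2,4,5}; Z {2,3,4,6,7,8}->{3,4}
pass 2: X {4,5,6}->{}; Y {2,4,5}->{2,4}; Z {3,4}->{}
pass 3: W {6,7,8}->{}; Y {2,4}->{}
pass 4: no change
Fixpoint after 4 passes: D(Y) = {}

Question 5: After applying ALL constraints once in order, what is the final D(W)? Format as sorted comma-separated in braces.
Constraint 1 (X + Y = W) on D(X)={2,3,4,5,6} D(Y)={2,4,5,8} D(W)={1,2,6,7,8}: Y {2,4,5,8}->{2,4,5}; W {1,2,6,7,8}->{6,7,8}
Constraint 2 (X < Z) on D(X)={2,3,4,5,6} D(Z)={2,3,4,6,7,8}: Z {2,3,4,6,7,8}->{3,4,6,7,8}
Constraint 3 (Z < X) on D(Z)={3,4,6,7,8} D(X)={2,3,4,5,6}: Z {3,4,6,7,8}->{3,4}; X {2,3,4,5,6}->{4,5,6}
Constraint 4 (Y != W) on D(Y)={2,4,5} D(W)={6,7,8}: no change
So after all 4 constraints: D(W) = {6,7,8}

Answer: {6,7,8}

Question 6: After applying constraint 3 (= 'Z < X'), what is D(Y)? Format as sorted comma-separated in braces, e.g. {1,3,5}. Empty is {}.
Answer: {2,4,5}

Derivation:
Constraint 1 (X + Y = W) on D(X)={2,3,4,5,6} D(Y)={2,4,5,8} D(W)={1,2,6,7,8}: Y {2,4,5,8}->{2,4,5}; W {1,2,6,7,8}->{6,7,8}
Constraint 2 (X < Z) on D(X)={2,3,4,5,6} D(Z)={2,3,4,6,7,8}: Z {2,3,4,6,7,8}->{3,4,6,7,8}
Constraint 3 (Z < X) on D(Z)={3,4,6,7,8} D(X)={2,3,4,5,6}: Z {3,4,6,7,8}->{3,4}; X {2,3,4,5,6}->{4,5,6}
So after constraint 3: D(Y) = {2,4,5}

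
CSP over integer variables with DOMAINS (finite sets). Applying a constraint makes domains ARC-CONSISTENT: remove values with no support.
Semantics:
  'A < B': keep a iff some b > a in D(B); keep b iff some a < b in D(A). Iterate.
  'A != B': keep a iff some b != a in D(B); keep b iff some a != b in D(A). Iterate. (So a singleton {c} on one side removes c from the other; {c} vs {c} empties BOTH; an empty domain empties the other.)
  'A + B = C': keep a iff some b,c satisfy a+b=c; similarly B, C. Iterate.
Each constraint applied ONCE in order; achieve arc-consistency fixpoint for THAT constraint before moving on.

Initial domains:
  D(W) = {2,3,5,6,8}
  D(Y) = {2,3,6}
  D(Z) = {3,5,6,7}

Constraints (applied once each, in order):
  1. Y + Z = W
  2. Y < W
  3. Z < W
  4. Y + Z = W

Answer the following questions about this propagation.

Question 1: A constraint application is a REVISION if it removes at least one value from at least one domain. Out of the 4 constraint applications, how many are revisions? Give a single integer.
Constraint 1 (Y + Z = W) on D(Y)={2,3,6} D(Z)={3,5,6,7} D(W)={2,3,5,6,8}: Y {2,3,6}->{2,3}; Z {3,5,6,7}->{3,5,6}; W {2,3,5,6,8}->{5,6,8} => REVISION
Constraint 2 (Y < W) on D(Y)={2,3} D(W)={5,6,8}: no change => not a revision
Constraint 3 (Z < W) on D(Z)={3,5,6} D(W)={5,6,8}: no change => not a revision
Constraint 4 (Y + Z = W) on D(Y)={2,3} D(Z)={3,5,6} D(W)={5,6,8}: no change => not a revision
Total revisions = 1

Answer: 1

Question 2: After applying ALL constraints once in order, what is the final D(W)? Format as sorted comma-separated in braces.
Answer: {5,6,8}

Derivation:
Constraint 1 (Y + Z = W) on D(Y)={2,3,6} D(Z)={3,5,6,7} D(W)={2,3,5,6,8}: Y {2,3,6}->{2,3}; Z {3,5,6,7}->{3,5,6}; W {2,3,5,6,8}->{5,6,8}
Constraint 2 (Y < W) on D(Y)={2,3} D(W)={5,6,8}: no change
Constraint 3 (Z < W) on D(Z)={3,5,6} D(W)={5,6,8}: no change
Constraint 4 (Y + Z = W) on D(Y)={2,3} D(Z)={3,5,6} D(W)={5,6,8}: no change
So after all 4 constraints: D(W) = {5,6,8}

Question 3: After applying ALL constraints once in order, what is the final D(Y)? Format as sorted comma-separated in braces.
Answer: {2,3}

Derivation:
Constraint 1 (Y + Z = W) on D(Y)={2,3,6} D(Z)={3,5,6,7} D(W)={2,3,5,6,8}: Y {2,3,6}->{2,3}; Z {3,5,6,7}->{3,5,6}; W {2,3,5,6,8}->{5,6,8}
Constraint 2 (Y < W) on D(Y)={2,3} D(W)={5,6,8}: no change
Constraint 3 (Z < W) on D(Z)={3,5,6} D(W)={5,6,8}: no change
Constraint 4 (Y + Z = W) on D(Y)={2,3} D(Z)={3,5,6} D(W)={5,6,8}: no change
So after all 4 constraints: D(Y) = {2,3}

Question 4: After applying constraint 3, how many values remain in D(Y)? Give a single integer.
Constraint 1 (Y + Z = W) on D(Y)={2,3,6} D(Z)={3,5,6,7} D(W)={2,3,5,6,8}: Y {2,3,6}->{2,3}; Z {3,5,6,7}->{3,5,6}; W {2,3,5,6,8}->{5,6,8}
Constraint 2 (Y < W) on D(Y)={2,3} D(W)={5,6,8}: no change
Constraint 3 (Z < W) on D(Z)={3,5,6} D(W)={5,6,8}: no change
So after constraint 3: D(Y)={2,3}, size = 2

Answer: 2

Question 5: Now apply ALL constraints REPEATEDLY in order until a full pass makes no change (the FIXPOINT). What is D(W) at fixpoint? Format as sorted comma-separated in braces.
pass 0 (initial): D(W)={2,3,5,6,8}
pass 1: W {2,3,5,6,8}->{5,6,8}; Y {2,3,6}->{2,3}; Z {3,5,6,7}->{3,5,6}
pass 2: no change
Fixpoint after 2 passes: D(W) = {5,6,8}

Answer: {5,6,8}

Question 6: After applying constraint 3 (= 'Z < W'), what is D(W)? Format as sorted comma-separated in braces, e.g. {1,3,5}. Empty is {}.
Answer: {5,6,8}

Derivation:
Constraint 1 (Y + Z = W) on D(Y)={2,3,6} D(Z)={3,5,6,7} D(W)={2,3,5,6,8}: Y {2,3,6}->{2,3}; Z {3,5,6,7}->{3,5,6}; W {2,3,5,6,8}->{5,6,8}
Constraint 2 (Y < W) on D(Y)={2,3} D(W)={5,6,8}: no change
Constraint 3 (Z < W) on D(Z)={3,5,6} D(W)={5,6,8}: no change
So after constraint 3: D(W) = {5,6,8}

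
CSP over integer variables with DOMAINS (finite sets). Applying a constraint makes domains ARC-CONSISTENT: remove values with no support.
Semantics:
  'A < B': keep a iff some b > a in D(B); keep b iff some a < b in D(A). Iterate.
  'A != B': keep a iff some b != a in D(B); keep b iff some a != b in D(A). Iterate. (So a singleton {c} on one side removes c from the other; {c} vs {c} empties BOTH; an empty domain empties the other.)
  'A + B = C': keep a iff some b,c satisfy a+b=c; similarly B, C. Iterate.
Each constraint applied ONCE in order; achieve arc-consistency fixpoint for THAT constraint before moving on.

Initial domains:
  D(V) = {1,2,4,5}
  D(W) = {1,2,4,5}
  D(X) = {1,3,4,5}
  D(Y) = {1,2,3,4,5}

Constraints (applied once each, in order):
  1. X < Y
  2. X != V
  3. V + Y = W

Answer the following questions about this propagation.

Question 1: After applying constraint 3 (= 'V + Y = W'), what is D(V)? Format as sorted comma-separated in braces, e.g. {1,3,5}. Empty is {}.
Answer: {1,2}

Derivation:
Constraint 1 (X < Y) on D(X)={1,3,4,5} D(Y)={1,2,3,4,5}: X {1,3,4,5}->{1,3,4}; Y {1,2,3,4,5}->{2,3,4,5}
Constraint 2 (X != V) on D(X)={1,3,4} D(V)={1,2,4,5}: no change
Constraint 3 (V + Y = W) on D(V)={1,2,4,5} D(Y)={2,3,4,5} D(W)={1,2,4,5}: V {1,2,4,5}->{1,2}; Y {2,3,4,5}->{2,3,4}; W {1,2,4,5}->{4,5}
So after constraint 3: D(V) = {1,2}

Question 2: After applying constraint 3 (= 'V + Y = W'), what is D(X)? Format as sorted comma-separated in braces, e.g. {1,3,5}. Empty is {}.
Constraint 1 (X < Y) on D(X)={1,3,4,5} D(Y)={1,2,3,4,5}: X {1,3,4,5}->{1,3,4}; Y {1,2,3,4,5}->{2,3,4,5}
Constraint 2 (X != V) on D(X)={1,3,4} D(V)={1,2,4,5}: no change
Constraint 3 (V + Y = W) on D(V)={1,2,4,5} D(Y)={2,3,4,5} D(W)={1,2,4,5}: V {1,2,4,5}->{1,2}; Y {2,3,4,5}->{2,3,4}; W {1,2,4,5}->{4,5}
So after constraint 3: D(X) = {1,3,4}

Answer: {1,3,4}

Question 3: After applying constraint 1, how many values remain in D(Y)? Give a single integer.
Answer: 4

Derivation:
Constraint 1 (X < Y) on D(X)={1,3,4,5} D(Y)={1,2,3,4,5}: X {1,3,4,5}->{1,3,4}; Y {1,2,3,4,5}->{2,3,4,5}
So after constraint 1: D(Y)={2,3,4,5}, size = 4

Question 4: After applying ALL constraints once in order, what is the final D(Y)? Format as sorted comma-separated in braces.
Answer: {2,3,4}

Derivation:
Constraint 1 (X < Y) on D(X)={1,3,4,5} D(Y)={1,2,3,4,5}: X {1,3,4,5}->{1,3,4}; Y {1,2,3,4,5}->{2,3,4,5}
Constraint 2 (X != V) on D(X)={1,3,4} D(V)={1,2,4,5}: no change
Constraint 3 (V + Y = W) on D(V)={1,2,4,5} D(Y)={2,3,4,5} D(W)={1,2,4,5}: V {1,2,4,5}->{1,2}; Y {2,3,4,5}->{2,3,4}; W {1,2,4,5}->{4,5}
So after all 3 constraints: D(Y) = {2,3,4}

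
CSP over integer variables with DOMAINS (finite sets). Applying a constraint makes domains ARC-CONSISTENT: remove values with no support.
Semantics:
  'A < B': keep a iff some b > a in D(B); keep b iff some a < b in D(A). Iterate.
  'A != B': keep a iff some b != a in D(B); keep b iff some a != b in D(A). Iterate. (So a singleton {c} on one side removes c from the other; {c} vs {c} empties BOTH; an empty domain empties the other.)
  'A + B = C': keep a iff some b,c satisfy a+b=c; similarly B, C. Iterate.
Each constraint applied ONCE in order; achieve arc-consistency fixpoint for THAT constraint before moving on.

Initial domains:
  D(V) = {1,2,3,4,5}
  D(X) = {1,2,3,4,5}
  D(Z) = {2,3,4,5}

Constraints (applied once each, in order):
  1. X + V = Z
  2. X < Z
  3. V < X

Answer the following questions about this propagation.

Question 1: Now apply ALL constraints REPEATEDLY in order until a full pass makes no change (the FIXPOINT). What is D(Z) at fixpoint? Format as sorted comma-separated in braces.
pass 0 (initial): D(Z)={2,3,4,5}
pass 1: V {1,2,3,4,5}->{1,2,3}; X {1,2,3,4,5}->{2,3,4}
pass 2: Z {2,3,4,5}->{3,4,5}
pass 3: no change
Fixpoint after 3 passes: D(Z) = {3,4,5}

Answer: {3,4,5}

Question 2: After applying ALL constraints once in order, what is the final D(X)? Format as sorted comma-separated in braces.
Constraint 1 (X + V = Z) on D(X)={1,2,3,4,5} D(V)={1,2,3,4,5} D(Z)={2,3,4,5}: X {1,2,3,4,5}->{1,2,3,4}; V {1,2,3,4,5}->{1,2,3,4}
Constraint 2 (X < Z) on D(X)={1,2,3,4} D(Z)={2,3,4,5}: no change
Constraint 3 (V < X) on D(V)={1,2,3,4} D(X)={1,2,3,4}: V {1,2,3,4}->{1,2,3}; X {1,2,3,4}->{2,3,4}
So after all 3 constraints: D(X) = {2,3,4}

Answer: {2,3,4}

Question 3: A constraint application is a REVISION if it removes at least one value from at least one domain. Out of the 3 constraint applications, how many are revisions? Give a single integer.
Constraint 1 (X + V = Z) on D(X)={1,2,3,4,5} D(V)={1,2,3,4,5} D(Z)={2,3,4,5}: X {1,2,3,4,5}->{1,2,3,4}; V {1,2,3,4,5}->{1,2,3,4} => REVISION
Constraint 2 (X < Z) on D(X)={1,2,3,4} D(Z)={2,3,4,5}: no change => not a revision
Constraint 3 (V < X) on D(V)={1,2,3,4} D(X)={1,2,3,4}: V {1,2,3,4}->{1,2,3}; X {1,2,3,4}->{2,3,4} => REVISION
Total revisions = 2

Answer: 2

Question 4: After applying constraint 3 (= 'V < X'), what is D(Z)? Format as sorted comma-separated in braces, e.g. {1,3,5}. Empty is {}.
Answer: {2,3,4,5}

Derivation:
Constraint 1 (X + V = Z) on D(X)={1,2,3,4,5} D(V)={1,2,3,4,5} D(Z)={2,3,4,5}: X {1,2,3,4,5}->{1,2,3,4}; V {1,2,3,4,5}->{1,2,3,4}
Constraint 2 (X < Z) on D(X)={1,2,3,4} D(Z)={2,3,4,5}: no change
Constraint 3 (V < X) on D(V)={1,2,3,4} D(X)={1,2,3,4}: V {1,2,3,4}->{1,2,3}; X {1,2,3,4}->{2,3,4}
So after constraint 3: D(Z) = {2,3,4,5}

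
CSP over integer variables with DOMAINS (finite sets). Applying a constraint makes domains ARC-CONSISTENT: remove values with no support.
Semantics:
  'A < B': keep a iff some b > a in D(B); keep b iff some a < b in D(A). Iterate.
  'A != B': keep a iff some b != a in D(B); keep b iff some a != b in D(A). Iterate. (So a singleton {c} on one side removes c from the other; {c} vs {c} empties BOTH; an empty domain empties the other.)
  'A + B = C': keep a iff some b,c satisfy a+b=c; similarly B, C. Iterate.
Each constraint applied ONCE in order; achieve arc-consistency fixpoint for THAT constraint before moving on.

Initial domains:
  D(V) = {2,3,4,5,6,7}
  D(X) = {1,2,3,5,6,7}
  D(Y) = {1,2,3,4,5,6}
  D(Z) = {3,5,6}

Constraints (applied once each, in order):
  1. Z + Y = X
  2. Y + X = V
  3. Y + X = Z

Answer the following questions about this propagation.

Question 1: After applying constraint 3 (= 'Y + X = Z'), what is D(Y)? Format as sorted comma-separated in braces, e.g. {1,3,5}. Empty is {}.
Answer: {1}

Derivation:
Constraint 1 (Z + Y = X) on D(Z)={3,5,6} D(Y)={1,2,3,4,5,6} D(X)={1,2,3,5,6,7}: Y {1,2,3,4,5,6}->{1,2,3,4}; X {1,2,3,5,6,7}->{5,6,7}
Constraint 2 (Y + X = V) on D(Y)={1,2,3,4} D(X)={5,6,7} D(V)={2,3,4,5,6,7}: Y {1,2,3,4}->{1,2}; X {5,6,7}->{5,6}; V {2,3,4,5,6,7}->{6,7}
Constraint 3 (Y + X = Z) on D(Y)={1,2} D(X)={5,6} D(Z)={3,5,6}: Y {1,2}->{1}; X {5,6}->{5}; Z {3,5,6}->{6}
So after constraint 3: D(Y) = {1}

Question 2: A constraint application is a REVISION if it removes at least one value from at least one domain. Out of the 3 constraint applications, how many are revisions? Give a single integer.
Answer: 3

Derivation:
Constraint 1 (Z + Y = X) on D(Z)={3,5,6} D(Y)={1,2,3,4,5,6} D(X)={1,2,3,5,6,7}: Y {1,2,3,4,5,6}->{1,2,3,4}; X {1,2,3,5,6,7}->{5,6,7} => REVISION
Constraint 2 (Y + X = V) on D(Y)={1,2,3,4} D(X)={5,6,7} D(V)={2,3,4,5,6,7}: Y {1,2,3,4}->{1,2}; X {5,6,7}->{5,6}; V {2,3,4,5,6,7}->{6,7} => REVISION
Constraint 3 (Y + X = Z) on D(Y)={1,2} D(X)={5,6} D(Z)={3,5,6}: Y {1,2}->{1}; X {5,6}->{5}; Z {3,5,6}->{6} => REVISION
Total revisions = 3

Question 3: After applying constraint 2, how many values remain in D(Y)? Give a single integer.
Answer: 2

Derivation:
Constraint 1 (Z + Y = X) on D(Z)={3,5,6} D(Y)={1,2,3,4,5,6} D(X)={1,2,3,5,6,7}: Y {1,2,3,4,5,6}->{1,2,3,4}; X {1,2,3,5,6,7}->{5,6,7}
Constraint 2 (Y + X = V) on D(Y)={1,2,3,4} D(X)={5,6,7} D(V)={2,3,4,5,6,7}: Y {1,2,3,4}->{1,2}; X {5,6,7}->{5,6}; V {2,3,4,5,6,7}->{6,7}
So after constraint 2: D(Y)={1,2}, size = 2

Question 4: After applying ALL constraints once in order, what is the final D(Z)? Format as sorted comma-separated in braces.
Constraint 1 (Z + Y = X) on D(Z)={3,5,6} D(Y)={1,2,3,4,5,6} D(X)={1,2,3,5,6,7}: Y {1,2,3,4,5,6}->{1,2,3,4}; X {1,2,3,5,6,7}->{5,6,7}
Constraint 2 (Y + X = V) on D(Y)={1,2,3,4} D(X)={5,6,7} D(V)={2,3,4,5,6,7}: Y {1,2,3,4}->{1,2}; X {5,6,7}->{5,6}; V {2,3,4,5,6,7}->{6,7}
Constraint 3 (Y + X = Z) on D(Y)={1,2} D(X)={5,6} D(Z)={3,5,6}: Y {1,2}->{1}; X {5,6}->{5}; Z {3,5,6}->{6}
So after all 3 constraints: D(Z) = {6}

Answer: {6}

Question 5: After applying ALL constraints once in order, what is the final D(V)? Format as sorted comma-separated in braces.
Constraint 1 (Z + Y = X) on D(Z)={3,5,6} D(Y)={1,2,3,4,5,6} D(X)={1,2,3,5,6,7}: Y {1,2,3,4,5,6}->{1,2,3,4}; X {1,2,3,5,6,7}->{5,6,7}
Constraint 2 (Y + X = V) on D(Y)={1,2,3,4} D(X)={5,6,7} D(V)={2,3,4,5,6,7}: Y {1,2,3,4}->{1,2}; X {5,6,7}->{5,6}; V {2,3,4,5,6,7}->{6,7}
Constraint 3 (Y + X = Z) on D(Y)={1,2} D(X)={5,6} D(Z)={3,5,6}: Y {1,2}->{1}; X {5,6}->{5}; Z {3,5,6}->{6}
So after all 3 constraints: D(V) = {6,7}

Answer: {6,7}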